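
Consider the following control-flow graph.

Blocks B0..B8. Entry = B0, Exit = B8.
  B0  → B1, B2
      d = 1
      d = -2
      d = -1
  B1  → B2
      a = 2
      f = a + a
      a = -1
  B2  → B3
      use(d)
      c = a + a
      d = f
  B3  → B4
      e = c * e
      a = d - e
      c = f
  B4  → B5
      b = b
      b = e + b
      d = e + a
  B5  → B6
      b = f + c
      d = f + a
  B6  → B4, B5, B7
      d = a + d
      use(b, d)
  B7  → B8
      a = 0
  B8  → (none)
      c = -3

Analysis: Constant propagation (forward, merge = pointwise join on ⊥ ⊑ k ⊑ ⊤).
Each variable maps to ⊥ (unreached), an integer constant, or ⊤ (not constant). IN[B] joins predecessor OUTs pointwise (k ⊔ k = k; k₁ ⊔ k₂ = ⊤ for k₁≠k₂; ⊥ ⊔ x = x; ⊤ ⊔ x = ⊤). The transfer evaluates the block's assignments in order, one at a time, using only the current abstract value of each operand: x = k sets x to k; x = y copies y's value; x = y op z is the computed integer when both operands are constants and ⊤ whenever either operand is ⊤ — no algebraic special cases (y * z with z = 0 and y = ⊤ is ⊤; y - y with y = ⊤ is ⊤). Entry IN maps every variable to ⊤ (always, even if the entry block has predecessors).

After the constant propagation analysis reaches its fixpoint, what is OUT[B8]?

Fixpoint table:
  B0:  IN=(all ⊤)  OUT={d:-1; rest ⊤}
  B1:  IN={d:-1; rest ⊤}  OUT={a:-1, d:-1, f:4; rest ⊤}
  B2:  IN={d:-1; rest ⊤}  OUT=(all ⊤)
  B3:  IN=(all ⊤)  OUT=(all ⊤)
  B4:  IN=(all ⊤)  OUT=(all ⊤)
  B5:  IN=(all ⊤)  OUT=(all ⊤)
  B6:  IN=(all ⊤)  OUT=(all ⊤)
  B7:  IN=(all ⊤)  OUT={a:0; rest ⊤}
  B8:  IN={a:0; rest ⊤}  OUT={a:0, c:-3; rest ⊤}

Merge at B8: IN[B8] = OUT[B7] = {a: 0, b: ⊤, c: ⊤, d: ⊤, e: ⊤, f: ⊤}
Applying B8's transfer function to that IN value gives OUT[B8] (row B8 above).

Answer: {a: 0, b: ⊤, c: -3, d: ⊤, e: ⊤, f: ⊤}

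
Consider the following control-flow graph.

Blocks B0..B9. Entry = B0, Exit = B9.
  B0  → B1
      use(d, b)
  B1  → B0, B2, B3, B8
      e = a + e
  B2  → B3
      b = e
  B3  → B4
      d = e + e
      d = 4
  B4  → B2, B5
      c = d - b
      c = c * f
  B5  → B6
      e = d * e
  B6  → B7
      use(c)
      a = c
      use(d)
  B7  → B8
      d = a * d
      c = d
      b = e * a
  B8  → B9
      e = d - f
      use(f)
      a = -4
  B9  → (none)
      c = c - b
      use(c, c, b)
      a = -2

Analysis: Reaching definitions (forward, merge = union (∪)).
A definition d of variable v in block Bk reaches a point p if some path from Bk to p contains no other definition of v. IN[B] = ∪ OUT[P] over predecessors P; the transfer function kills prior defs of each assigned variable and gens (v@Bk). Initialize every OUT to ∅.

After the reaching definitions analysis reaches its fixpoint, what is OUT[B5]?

Per-block solution:
  B0:   IN={e@B1}   OUT={e@B1}
  B1:   IN={e@B1}   OUT={e@B1}
  B2:   IN={b@B2, c@B4, d@B3, e@B1}   OUT={b@B2, c@B4, d@B3, e@B1}
  B3:   IN={b@B2, c@B4, d@B3, e@B1}   OUT={b@B2, c@B4, d@B3, e@B1}
  B4:   IN={b@B2, c@B4, d@B3, e@B1}   OUT={b@B2, c@B4, d@B3, e@B1}
  B5:   IN={b@B2, c@B4, d@B3, e@B1}   OUT={b@B2, c@B4, d@B3, e@B5}
  B6:   IN={b@B2, c@B4, d@B3, e@B5}   OUT={a@B6, b@B2, c@B4, d@B3, e@B5}
  B7:   IN={a@B6, b@B2, c@B4, d@B3, e@B5}   OUT={a@B6, b@B7, c@B7, d@B7, e@B5}
  B8:   IN={a@B6, b@B7, c@B7, d@B7, e@B1, e@B5}   OUT={a@B8, b@B7, c@B7, d@B7, e@B8}
  B9:   IN={a@B8, b@B7, c@B7, d@B7, e@B8}   OUT={a@B9, b@B7, c@B9, d@B7, e@B8}

Merge at B5: IN[B5] = OUT[B4] = {b@B2, c@B4, d@B3, e@B1}
Applying B5's transfer function to that IN value gives OUT[B5] (row B5 above).

Answer: {b@B2, c@B4, d@B3, e@B5}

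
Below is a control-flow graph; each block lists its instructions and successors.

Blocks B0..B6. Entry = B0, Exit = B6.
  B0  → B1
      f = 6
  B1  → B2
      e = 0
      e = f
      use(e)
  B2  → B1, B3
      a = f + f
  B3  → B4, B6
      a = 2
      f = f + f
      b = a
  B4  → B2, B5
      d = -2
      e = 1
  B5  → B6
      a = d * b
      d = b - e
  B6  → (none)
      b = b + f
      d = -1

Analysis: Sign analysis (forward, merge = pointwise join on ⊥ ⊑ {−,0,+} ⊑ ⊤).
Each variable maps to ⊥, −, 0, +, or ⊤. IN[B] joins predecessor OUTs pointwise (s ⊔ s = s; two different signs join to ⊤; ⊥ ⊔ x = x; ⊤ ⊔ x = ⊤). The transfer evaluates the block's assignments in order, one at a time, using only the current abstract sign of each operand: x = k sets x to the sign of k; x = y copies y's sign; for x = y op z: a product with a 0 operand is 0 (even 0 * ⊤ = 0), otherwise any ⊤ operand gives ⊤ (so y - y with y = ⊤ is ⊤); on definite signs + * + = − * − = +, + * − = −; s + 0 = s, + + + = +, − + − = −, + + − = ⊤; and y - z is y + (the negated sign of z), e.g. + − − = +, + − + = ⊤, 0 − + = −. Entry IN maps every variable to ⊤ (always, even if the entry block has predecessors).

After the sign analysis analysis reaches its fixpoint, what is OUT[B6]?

Fixpoint table:
  B0: | IN=(all ⊤) | OUT={f:+; rest ⊤}
  B1: | IN={f:+; rest ⊤} | OUT={e:+, f:+; rest ⊤}
  B2: | IN={e:+, f:+; rest ⊤} | OUT={a:+, e:+, f:+; rest ⊤}
  B3: | IN={a:+, e:+, f:+; rest ⊤} | OUT={a:+, b:+, e:+, f:+; rest ⊤}
  B4: | IN={a:+, b:+, e:+, f:+; rest ⊤} | OUT={a:+, b:+, d:-, e:+, f:+; rest ⊤}
  B5: | IN={a:+, b:+, d:-, e:+, f:+; rest ⊤} | OUT={a:-, b:+, e:+, f:+; rest ⊤}
  B6: | IN={b:+, e:+, f:+; rest ⊤} | OUT={b:+, d:-, e:+, f:+; rest ⊤}

Merge at B6: IN[B6] = OUT[B3] ⊔ OUT[B5] = {a: ⊤, b: +, c: ⊤, d: ⊤, e: +, f: +}
Applying B6's transfer function to that IN value gives OUT[B6] (row B6 above).

Answer: {a: ⊤, b: +, c: ⊤, d: -, e: +, f: +}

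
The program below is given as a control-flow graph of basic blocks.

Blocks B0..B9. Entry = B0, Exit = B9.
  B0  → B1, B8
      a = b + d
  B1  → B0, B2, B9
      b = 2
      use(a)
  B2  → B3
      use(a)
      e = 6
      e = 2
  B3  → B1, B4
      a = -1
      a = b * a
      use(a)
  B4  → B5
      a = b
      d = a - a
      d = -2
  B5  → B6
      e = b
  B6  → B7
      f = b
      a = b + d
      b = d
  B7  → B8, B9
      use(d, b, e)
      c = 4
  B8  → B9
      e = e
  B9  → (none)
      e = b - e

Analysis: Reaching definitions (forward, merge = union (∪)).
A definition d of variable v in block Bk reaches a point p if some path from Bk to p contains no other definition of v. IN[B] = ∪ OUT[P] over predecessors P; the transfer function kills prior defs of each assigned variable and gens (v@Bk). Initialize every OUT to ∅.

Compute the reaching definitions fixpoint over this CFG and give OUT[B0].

Answer: {a@B0, b@B1, e@B2}

Derivation:
Converged values:
  B0:   IN={a@B0, a@B3, b@B1, e@B2}   OUT={a@B0, b@B1, e@B2}
  B1:   IN={a@B0, a@B3, b@B1, e@B2}   OUT={a@B0, a@B3, b@B1, e@B2}
  B2:   IN={a@B0, a@B3, b@B1, e@B2}   OUT={a@B0, a@B3, b@B1, e@B2}
  B3:   IN={a@B0, a@B3, b@B1, e@B2}   OUT={a@B3, b@B1, e@B2}
  B4:   IN={a@B3, b@B1, e@B2}   OUT={a@B4, b@B1, d@B4, e@B2}
  B5:   IN={a@B4, b@B1, d@B4, e@B2}   OUT={a@B4, b@B1, d@B4, e@B5}
  B6:   IN={a@B4, b@B1, d@B4, e@B5}   OUT={a@B6, b@B6, d@B4, e@B5, f@B6}
  B7:   IN={a@B6, b@B6, d@B4, e@B5, f@B6}   OUT={a@B6, b@B6, c@B7, d@B4, e@B5, f@B6}
  B8:   IN={a@B0, a@B6, b@B1, b@B6, c@B7, d@B4, e@B2, e@B5, f@B6}   OUT={a@B0, a@B6, b@B1, b@B6, c@B7, d@B4, e@B8, f@B6}
  B9:   IN={a@B0, a@B3, a@B6, b@B1, b@B6, c@B7, d@B4, e@B2, e@B5, e@B8, f@B6}   OUT={a@B0, a@B3, a@B6, b@B1, b@B6, c@B7, d@B4, e@B9, f@B6}

Merge at B0 (entry node, so the boundary value {} is joined with the incoming edge(s)): IN[B0] = {} ⊔ OUT[B1] = {a@B0, a@B3, b@B1, e@B2}
Applying B0's transfer function to that IN value gives OUT[B0] (row B0 above).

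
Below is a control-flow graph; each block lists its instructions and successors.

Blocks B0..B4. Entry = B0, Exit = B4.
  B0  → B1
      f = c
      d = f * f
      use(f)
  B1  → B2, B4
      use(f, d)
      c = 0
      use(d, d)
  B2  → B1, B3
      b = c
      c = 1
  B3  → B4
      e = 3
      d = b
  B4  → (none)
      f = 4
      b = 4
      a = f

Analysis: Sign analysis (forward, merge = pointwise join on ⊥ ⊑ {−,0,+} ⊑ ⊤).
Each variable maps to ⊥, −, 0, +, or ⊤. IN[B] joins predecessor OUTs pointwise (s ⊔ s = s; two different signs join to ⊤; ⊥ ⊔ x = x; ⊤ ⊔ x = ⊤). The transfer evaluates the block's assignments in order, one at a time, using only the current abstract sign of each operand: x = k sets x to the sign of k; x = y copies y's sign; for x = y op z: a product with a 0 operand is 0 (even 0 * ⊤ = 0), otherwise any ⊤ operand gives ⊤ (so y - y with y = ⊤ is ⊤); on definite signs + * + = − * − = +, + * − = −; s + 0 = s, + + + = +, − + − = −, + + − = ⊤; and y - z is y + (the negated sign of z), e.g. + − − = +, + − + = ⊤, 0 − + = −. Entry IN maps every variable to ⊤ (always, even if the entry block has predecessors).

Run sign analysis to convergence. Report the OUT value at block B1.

Answer: {a: ⊤, b: ⊤, c: 0, d: ⊤, e: ⊤, f: ⊤}

Trace:
Per-block solution:
  B0: | IN=(all ⊤) | OUT=(all ⊤)
  B1: | IN=(all ⊤) | OUT={c:0; rest ⊤}
  B2: | IN={c:0; rest ⊤} | OUT={b:0, c:+; rest ⊤}
  B3: | IN={b:0, c:+; rest ⊤} | OUT={b:0, c:+, d:0, e:+; rest ⊤}
  B4: | IN=(all ⊤) | OUT={a:+, b:+, f:+; rest ⊤}

Merge at B1: IN[B1] = OUT[B0] ⊔ OUT[B2] = {a: ⊤, b: ⊤, c: ⊤, d: ⊤, e: ⊤, f: ⊤}
Applying B1's transfer function to that IN value gives OUT[B1] (row B1 above).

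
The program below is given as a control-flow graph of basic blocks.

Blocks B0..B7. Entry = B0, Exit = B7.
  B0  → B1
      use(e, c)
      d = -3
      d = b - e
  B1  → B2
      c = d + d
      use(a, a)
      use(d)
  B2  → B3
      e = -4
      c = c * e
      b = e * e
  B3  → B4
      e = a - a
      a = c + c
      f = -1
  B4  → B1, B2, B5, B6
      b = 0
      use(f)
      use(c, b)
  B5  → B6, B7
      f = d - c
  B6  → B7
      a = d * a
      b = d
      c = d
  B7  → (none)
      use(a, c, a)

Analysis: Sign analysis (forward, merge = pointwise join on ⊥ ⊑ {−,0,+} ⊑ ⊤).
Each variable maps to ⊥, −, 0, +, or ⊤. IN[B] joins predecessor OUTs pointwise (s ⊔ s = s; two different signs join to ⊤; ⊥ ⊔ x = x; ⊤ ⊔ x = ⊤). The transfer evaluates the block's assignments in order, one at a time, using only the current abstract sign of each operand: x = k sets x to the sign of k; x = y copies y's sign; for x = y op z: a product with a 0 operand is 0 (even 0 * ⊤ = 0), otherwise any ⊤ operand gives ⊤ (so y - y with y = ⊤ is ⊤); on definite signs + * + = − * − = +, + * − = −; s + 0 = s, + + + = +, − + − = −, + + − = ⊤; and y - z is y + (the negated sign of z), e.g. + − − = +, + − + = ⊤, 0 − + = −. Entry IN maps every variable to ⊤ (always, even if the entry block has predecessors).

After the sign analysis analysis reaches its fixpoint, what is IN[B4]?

Per-block solution:
  B0:   IN=(all ⊤)   OUT=(all ⊤)
  B1:   IN=(all ⊤)   OUT=(all ⊤)
  B2:   IN=(all ⊤)   OUT={b:+, e:-; rest ⊤}
  B3:   IN={b:+, e:-; rest ⊤}   OUT={b:+, f:-; rest ⊤}
  B4:   IN={b:+, f:-; rest ⊤}   OUT={b:0, f:-; rest ⊤}
  B5:   IN={b:0, f:-; rest ⊤}   OUT={b:0; rest ⊤}
  B6:   IN={b:0; rest ⊤}   OUT=(all ⊤)
  B7:   IN=(all ⊤)   OUT=(all ⊤)

Merge at B4: IN[B4] = OUT[B3] = {a: ⊤, b: +, c: ⊤, d: ⊤, e: ⊤, f: -}

Answer: {a: ⊤, b: +, c: ⊤, d: ⊤, e: ⊤, f: -}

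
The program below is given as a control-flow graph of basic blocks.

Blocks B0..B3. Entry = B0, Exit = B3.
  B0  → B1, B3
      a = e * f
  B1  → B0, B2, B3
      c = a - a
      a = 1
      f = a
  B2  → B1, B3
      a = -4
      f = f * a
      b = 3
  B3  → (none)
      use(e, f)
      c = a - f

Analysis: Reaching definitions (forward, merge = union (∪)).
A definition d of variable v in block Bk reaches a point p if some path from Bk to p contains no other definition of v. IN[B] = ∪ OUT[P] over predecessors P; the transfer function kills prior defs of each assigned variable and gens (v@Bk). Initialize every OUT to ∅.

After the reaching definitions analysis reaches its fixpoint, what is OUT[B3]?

Answer: {a@B0, a@B1, a@B2, b@B2, c@B3, f@B1, f@B2}

Trace:
Fixpoint table:
  B0:   IN={a@B1, b@B2, c@B1, f@B1}   OUT={a@B0, b@B2, c@B1, f@B1}
  B1:   IN={a@B0, a@B2, b@B2, c@B1, f@B1, f@B2}   OUT={a@B1, b@B2, c@B1, f@B1}
  B2:   IN={a@B1, b@B2, c@B1, f@B1}   OUT={a@B2, b@B2, c@B1, f@B2}
  B3:   IN={a@B0, a@B1, a@B2, b@B2, c@B1, f@B1, f@B2}   OUT={a@B0, a@B1, a@B2, b@B2, c@B3, f@B1, f@B2}

Merge at B3: IN[B3] = OUT[B0] ⊔ OUT[B1] ⊔ OUT[B2] = {a@B0, a@B1, a@B2, b@B2, c@B1, f@B1, f@B2}
Applying B3's transfer function to that IN value gives OUT[B3] (row B3 above).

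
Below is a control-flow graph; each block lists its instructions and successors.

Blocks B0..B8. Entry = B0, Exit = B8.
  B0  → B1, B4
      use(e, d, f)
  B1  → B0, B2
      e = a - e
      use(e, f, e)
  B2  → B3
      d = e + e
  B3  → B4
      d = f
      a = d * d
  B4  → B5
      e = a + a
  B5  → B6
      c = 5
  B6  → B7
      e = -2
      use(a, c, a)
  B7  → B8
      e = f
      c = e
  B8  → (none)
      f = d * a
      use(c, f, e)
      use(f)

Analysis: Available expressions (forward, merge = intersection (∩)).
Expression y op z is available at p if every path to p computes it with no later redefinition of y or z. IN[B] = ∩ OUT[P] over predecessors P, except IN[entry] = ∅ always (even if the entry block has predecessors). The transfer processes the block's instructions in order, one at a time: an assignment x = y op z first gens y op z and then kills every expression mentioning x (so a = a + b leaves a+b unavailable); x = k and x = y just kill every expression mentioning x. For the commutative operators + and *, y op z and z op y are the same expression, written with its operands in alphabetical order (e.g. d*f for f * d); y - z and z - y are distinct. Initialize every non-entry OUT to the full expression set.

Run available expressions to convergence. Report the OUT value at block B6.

Answer: {a+a}

Derivation:
Fixpoint table:
  B0: | IN={} | OUT={}
  B1: | IN={} | OUT={}
  B2: | IN={} | OUT={e+e}
  B3: | IN={e+e} | OUT={d*d, e+e}
  B4: | IN={} | OUT={a+a}
  B5: | IN={a+a} | OUT={a+a}
  B6: | IN={a+a} | OUT={a+a}
  B7: | IN={a+a} | OUT={a+a}
  B8: | IN={a+a} | OUT={a*d, a+a}

Merge at B6: IN[B6] = OUT[B5] = {a+a}
Applying B6's transfer function to that IN value gives OUT[B6] (row B6 above).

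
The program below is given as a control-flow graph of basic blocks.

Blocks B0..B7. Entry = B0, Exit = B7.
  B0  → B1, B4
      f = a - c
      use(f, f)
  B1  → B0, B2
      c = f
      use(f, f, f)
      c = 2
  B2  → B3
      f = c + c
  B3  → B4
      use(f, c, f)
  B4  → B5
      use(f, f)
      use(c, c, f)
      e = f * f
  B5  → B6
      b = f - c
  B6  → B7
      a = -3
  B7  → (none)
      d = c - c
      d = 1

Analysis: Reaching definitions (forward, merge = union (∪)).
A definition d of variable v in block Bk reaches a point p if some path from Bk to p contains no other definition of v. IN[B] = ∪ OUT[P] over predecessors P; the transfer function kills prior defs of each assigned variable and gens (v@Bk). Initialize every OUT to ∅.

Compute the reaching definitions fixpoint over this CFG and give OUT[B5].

Answer: {b@B5, c@B1, e@B4, f@B0, f@B2}

Derivation:
Per-block solution:
  B0:   IN={c@B1, f@B0}   OUT={c@B1, f@B0}
  B1:   IN={c@B1, f@B0}   OUT={c@B1, f@B0}
  B2:   IN={c@B1, f@B0}   OUT={c@B1, f@B2}
  B3:   IN={c@B1, f@B2}   OUT={c@B1, f@B2}
  B4:   IN={c@B1, f@B0, f@B2}   OUT={c@B1, e@B4, f@B0, f@B2}
  B5:   IN={c@B1, e@B4, f@B0, f@B2}   OUT={b@B5, c@B1, e@B4, f@B0, f@B2}
  B6:   IN={b@B5, c@B1, e@B4, f@B0, f@B2}   OUT={a@B6, b@B5, c@B1, e@B4, f@B0, f@B2}
  B7:   IN={a@B6, b@B5, c@B1, e@B4, f@B0, f@B2}   OUT={a@B6, b@B5, c@B1, d@B7, e@B4, f@B0, f@B2}

Merge at B5: IN[B5] = OUT[B4] = {c@B1, e@B4, f@B0, f@B2}
Applying B5's transfer function to that IN value gives OUT[B5] (row B5 above).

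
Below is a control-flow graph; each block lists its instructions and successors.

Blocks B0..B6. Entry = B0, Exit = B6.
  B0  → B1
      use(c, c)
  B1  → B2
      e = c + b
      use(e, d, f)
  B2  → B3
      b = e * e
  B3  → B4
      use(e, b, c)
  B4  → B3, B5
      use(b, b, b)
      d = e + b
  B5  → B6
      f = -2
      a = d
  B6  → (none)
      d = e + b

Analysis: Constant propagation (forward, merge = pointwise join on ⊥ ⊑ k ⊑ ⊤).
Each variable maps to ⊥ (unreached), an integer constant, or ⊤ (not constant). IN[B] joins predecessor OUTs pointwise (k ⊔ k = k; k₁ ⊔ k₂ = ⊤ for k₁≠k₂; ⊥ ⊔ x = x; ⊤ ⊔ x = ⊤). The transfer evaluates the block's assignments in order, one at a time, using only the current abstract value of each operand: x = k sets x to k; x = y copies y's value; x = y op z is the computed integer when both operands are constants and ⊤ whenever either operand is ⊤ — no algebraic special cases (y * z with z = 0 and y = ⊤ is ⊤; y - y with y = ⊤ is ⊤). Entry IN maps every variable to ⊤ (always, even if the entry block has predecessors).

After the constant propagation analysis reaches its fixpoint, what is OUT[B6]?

Answer: {a: ⊤, b: ⊤, c: ⊤, d: ⊤, e: ⊤, f: -2}

Derivation:
Converged values:
  B0:  IN=(all ⊤)  OUT=(all ⊤)
  B1:  IN=(all ⊤)  OUT=(all ⊤)
  B2:  IN=(all ⊤)  OUT=(all ⊤)
  B3:  IN=(all ⊤)  OUT=(all ⊤)
  B4:  IN=(all ⊤)  OUT=(all ⊤)
  B5:  IN=(all ⊤)  OUT={f:-2; rest ⊤}
  B6:  IN={f:-2; rest ⊤}  OUT={f:-2; rest ⊤}

Merge at B6: IN[B6] = OUT[B5] = {a: ⊤, b: ⊤, c: ⊤, d: ⊤, e: ⊤, f: -2}
Applying B6's transfer function to that IN value gives OUT[B6] (row B6 above).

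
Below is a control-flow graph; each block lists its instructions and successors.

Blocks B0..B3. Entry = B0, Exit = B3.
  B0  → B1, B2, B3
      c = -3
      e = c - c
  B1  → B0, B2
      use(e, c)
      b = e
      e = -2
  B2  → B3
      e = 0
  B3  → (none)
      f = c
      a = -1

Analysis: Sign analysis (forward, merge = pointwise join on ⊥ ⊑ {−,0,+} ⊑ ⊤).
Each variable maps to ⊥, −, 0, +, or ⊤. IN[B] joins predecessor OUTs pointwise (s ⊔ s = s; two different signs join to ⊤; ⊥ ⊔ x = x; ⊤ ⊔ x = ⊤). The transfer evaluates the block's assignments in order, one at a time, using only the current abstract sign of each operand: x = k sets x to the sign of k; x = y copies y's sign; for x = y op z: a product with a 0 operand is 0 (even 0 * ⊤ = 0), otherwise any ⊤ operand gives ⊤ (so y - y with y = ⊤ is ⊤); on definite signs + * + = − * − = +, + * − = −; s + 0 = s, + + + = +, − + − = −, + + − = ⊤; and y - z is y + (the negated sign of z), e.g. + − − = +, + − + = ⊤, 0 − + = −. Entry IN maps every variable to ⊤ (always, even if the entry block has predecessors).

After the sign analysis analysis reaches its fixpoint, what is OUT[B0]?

Per-block solution:
  B0: | IN=(all ⊤) | OUT={c:-; rest ⊤}
  B1: | IN={c:-; rest ⊤} | OUT={c:-, e:-; rest ⊤}
  B2: | IN={c:-; rest ⊤} | OUT={c:-, e:0; rest ⊤}
  B3: | IN={c:-; rest ⊤} | OUT={a:-, c:-, f:-; rest ⊤}

Merge at B0 (entry node, so the boundary value (all ⊤) is joined with the incoming edge(s)): IN[B0] = (all ⊤) ⊔ OUT[B1] = {a: ⊤, b: ⊤, c: ⊤, d: ⊤, e: ⊤, f: ⊤}
Applying B0's transfer function to that IN value gives OUT[B0] (row B0 above).

Answer: {a: ⊤, b: ⊤, c: -, d: ⊤, e: ⊤, f: ⊤}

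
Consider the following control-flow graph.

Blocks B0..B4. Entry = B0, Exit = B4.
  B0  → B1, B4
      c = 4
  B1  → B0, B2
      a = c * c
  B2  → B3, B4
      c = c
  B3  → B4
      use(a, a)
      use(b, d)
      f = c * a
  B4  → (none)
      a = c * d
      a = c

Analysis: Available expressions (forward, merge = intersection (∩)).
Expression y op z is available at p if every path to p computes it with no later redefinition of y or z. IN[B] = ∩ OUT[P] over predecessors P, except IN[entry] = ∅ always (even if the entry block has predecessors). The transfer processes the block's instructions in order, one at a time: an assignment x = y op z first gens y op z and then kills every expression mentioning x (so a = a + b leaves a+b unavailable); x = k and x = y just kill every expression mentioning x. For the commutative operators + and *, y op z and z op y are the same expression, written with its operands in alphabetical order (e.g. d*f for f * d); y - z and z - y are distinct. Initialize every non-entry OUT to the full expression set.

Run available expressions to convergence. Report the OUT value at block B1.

Answer: {c*c}

Derivation:
Fixpoint table:
  B0: | IN={} | OUT={}
  B1: | IN={} | OUT={c*c}
  B2: | IN={c*c} | OUT={}
  B3: | IN={} | OUT={a*c}
  B4: | IN={} | OUT={c*d}

Merge at B1: IN[B1] = OUT[B0] = {}
Applying B1's transfer function to that IN value gives OUT[B1] (row B1 above).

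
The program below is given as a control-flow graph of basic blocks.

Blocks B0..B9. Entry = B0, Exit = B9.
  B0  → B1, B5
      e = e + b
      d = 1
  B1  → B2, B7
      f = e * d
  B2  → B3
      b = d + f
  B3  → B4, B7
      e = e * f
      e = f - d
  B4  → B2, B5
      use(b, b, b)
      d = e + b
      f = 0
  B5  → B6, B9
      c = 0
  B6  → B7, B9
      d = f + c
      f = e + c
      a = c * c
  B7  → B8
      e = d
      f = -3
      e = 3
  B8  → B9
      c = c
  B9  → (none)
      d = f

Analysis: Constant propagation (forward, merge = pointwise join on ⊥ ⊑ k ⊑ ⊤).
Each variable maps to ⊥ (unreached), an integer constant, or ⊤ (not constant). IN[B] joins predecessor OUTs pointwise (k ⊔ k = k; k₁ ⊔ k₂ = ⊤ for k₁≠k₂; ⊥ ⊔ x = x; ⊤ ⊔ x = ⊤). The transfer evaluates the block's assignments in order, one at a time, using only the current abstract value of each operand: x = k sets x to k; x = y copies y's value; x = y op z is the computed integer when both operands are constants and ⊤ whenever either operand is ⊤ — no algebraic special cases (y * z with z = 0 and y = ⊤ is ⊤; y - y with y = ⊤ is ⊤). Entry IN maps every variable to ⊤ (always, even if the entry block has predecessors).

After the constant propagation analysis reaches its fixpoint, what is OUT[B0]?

Answer: {a: ⊤, b: ⊤, c: ⊤, d: 1, e: ⊤, f: ⊤}

Trace:
Per-block solution:
  B0:  IN=(all ⊤)  OUT={d:1; rest ⊤}
  B1:  IN={d:1; rest ⊤}  OUT={d:1; rest ⊤}
  B2:  IN=(all ⊤)  OUT=(all ⊤)
  B3:  IN=(all ⊤)  OUT=(all ⊤)
  B4:  IN=(all ⊤)  OUT={f:0; rest ⊤}
  B5:  IN=(all ⊤)  OUT={c:0; rest ⊤}
  B6:  IN={c:0; rest ⊤}  OUT={a:0, c:0; rest ⊤}
  B7:  IN=(all ⊤)  OUT={e:3, f:-3; rest ⊤}
  B8:  IN={e:3, f:-3; rest ⊤}  OUT={e:3, f:-3; rest ⊤}
  B9:  IN=(all ⊤)  OUT=(all ⊤)

B0 is the boundary node: IN[B0] = {a: ⊤, b: ⊤, c: ⊤, d: ⊤, e: ⊤, f: ⊤}
Applying B0's transfer function to that IN value gives OUT[B0] (row B0 above).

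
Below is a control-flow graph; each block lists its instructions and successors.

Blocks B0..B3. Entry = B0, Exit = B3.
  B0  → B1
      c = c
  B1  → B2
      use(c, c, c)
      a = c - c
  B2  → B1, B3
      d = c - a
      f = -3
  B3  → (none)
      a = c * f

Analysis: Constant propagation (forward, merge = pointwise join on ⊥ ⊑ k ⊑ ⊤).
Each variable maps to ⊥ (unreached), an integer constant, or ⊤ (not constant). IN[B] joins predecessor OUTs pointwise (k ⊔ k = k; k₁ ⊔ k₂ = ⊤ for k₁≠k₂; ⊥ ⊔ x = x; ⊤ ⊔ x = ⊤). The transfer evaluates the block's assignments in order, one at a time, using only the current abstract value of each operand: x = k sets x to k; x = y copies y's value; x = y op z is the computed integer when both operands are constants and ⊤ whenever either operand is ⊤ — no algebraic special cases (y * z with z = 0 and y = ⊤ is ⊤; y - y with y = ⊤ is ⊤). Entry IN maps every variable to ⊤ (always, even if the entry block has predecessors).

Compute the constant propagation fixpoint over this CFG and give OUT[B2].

Converged values:
  B0:   IN=(all ⊤)   OUT=(all ⊤)
  B1:   IN=(all ⊤)   OUT=(all ⊤)
  B2:   IN=(all ⊤)   OUT={f:-3; rest ⊤}
  B3:   IN={f:-3; rest ⊤}   OUT={f:-3; rest ⊤}

Merge at B2: IN[B2] = OUT[B1] = {a: ⊤, b: ⊤, c: ⊤, d: ⊤, e: ⊤, f: ⊤}
Applying B2's transfer function to that IN value gives OUT[B2] (row B2 above).

Answer: {a: ⊤, b: ⊤, c: ⊤, d: ⊤, e: ⊤, f: -3}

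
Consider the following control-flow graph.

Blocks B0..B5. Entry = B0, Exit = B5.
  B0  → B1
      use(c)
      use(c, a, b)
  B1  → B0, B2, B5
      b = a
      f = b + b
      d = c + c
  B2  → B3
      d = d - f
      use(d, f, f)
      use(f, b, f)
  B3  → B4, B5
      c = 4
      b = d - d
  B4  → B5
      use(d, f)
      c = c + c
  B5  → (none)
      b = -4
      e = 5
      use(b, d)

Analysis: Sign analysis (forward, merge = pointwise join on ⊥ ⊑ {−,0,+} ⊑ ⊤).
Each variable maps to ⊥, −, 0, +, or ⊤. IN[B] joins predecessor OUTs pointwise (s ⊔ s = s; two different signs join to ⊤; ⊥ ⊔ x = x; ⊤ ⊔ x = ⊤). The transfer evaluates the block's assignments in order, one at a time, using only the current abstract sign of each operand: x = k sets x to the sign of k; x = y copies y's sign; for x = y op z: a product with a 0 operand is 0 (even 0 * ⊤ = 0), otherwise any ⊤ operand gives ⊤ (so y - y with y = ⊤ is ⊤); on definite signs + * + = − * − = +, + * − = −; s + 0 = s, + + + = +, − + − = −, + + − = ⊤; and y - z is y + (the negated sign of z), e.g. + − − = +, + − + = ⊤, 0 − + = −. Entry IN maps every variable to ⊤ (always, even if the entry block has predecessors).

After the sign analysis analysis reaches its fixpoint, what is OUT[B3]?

Answer: {a: ⊤, b: ⊤, c: +, d: ⊤, e: ⊤, f: ⊤}

Trace:
Fixpoint table:
  B0:  IN=(all ⊤)  OUT=(all ⊤)
  B1:  IN=(all ⊤)  OUT=(all ⊤)
  B2:  IN=(all ⊤)  OUT=(all ⊤)
  B3:  IN=(all ⊤)  OUT={c:+; rest ⊤}
  B4:  IN={c:+; rest ⊤}  OUT={c:+; rest ⊤}
  B5:  IN=(all ⊤)  OUT={b:-, e:+; rest ⊤}

Merge at B3: IN[B3] = OUT[B2] = {a: ⊤, b: ⊤, c: ⊤, d: ⊤, e: ⊤, f: ⊤}
Applying B3's transfer function to that IN value gives OUT[B3] (row B3 above).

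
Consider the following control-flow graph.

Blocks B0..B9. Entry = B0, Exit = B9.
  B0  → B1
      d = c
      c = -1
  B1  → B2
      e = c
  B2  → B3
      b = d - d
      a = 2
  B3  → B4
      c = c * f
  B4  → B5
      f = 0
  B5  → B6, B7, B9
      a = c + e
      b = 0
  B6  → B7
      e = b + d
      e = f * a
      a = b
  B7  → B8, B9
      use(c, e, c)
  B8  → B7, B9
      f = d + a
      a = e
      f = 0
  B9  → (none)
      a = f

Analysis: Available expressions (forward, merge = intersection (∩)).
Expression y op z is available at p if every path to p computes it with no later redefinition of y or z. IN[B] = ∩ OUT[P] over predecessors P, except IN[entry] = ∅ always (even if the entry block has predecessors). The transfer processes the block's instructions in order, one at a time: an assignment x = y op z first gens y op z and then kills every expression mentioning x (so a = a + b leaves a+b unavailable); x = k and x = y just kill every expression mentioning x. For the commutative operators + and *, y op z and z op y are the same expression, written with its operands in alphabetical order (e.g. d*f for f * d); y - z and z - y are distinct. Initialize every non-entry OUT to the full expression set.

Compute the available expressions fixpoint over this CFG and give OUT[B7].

Answer: {d-d}

Derivation:
Converged values:
  B0:   IN={}   OUT={}
  B1:   IN={}   OUT={}
  B2:   IN={}   OUT={d-d}
  B3:   IN={d-d}   OUT={d-d}
  B4:   IN={d-d}   OUT={d-d}
  B5:   IN={d-d}   OUT={c+e, d-d}
  B6:   IN={c+e, d-d}   OUT={b+d, d-d}
  B7:   IN={d-d}   OUT={d-d}
  B8:   IN={d-d}   OUT={d-d}
  B9:   IN={d-d}   OUT={d-d}

Merge at B7: IN[B7] = OUT[B5] ∩ OUT[B6] ∩ OUT[B8] = {d-d}
Applying B7's transfer function to that IN value gives OUT[B7] (row B7 above).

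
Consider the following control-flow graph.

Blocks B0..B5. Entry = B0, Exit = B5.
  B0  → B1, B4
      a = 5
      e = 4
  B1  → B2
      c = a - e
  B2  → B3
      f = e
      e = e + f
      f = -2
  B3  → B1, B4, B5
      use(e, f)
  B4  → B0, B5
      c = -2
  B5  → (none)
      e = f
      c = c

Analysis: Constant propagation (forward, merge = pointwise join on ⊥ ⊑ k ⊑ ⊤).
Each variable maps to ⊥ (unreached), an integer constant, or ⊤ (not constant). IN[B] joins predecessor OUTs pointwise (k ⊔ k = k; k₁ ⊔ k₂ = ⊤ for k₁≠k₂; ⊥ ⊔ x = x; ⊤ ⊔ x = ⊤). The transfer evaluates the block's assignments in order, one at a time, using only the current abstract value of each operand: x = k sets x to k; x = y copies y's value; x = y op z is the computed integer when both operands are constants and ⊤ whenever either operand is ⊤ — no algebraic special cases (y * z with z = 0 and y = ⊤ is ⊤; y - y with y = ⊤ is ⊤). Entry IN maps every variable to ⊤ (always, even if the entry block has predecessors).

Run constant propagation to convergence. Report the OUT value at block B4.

Answer: {a: 5, b: ⊤, c: -2, d: ⊤, e: ⊤, f: ⊤}

Trace:
Per-block solution:
  B0: | IN=(all ⊤) | OUT={a:5, e:4; rest ⊤}
  B1: | IN={a:5; rest ⊤} | OUT={a:5; rest ⊤}
  B2: | IN={a:5; rest ⊤} | OUT={a:5, f:-2; rest ⊤}
  B3: | IN={a:5, f:-2; rest ⊤} | OUT={a:5, f:-2; rest ⊤}
  B4: | IN={a:5; rest ⊤} | OUT={a:5, c:-2; rest ⊤}
  B5: | IN={a:5; rest ⊤} | OUT={a:5; rest ⊤}

Merge at B4: IN[B4] = OUT[B0] ⊔ OUT[B3] = {a: 5, b: ⊤, c: ⊤, d: ⊤, e: ⊤, f: ⊤}
Applying B4's transfer function to that IN value gives OUT[B4] (row B4 above).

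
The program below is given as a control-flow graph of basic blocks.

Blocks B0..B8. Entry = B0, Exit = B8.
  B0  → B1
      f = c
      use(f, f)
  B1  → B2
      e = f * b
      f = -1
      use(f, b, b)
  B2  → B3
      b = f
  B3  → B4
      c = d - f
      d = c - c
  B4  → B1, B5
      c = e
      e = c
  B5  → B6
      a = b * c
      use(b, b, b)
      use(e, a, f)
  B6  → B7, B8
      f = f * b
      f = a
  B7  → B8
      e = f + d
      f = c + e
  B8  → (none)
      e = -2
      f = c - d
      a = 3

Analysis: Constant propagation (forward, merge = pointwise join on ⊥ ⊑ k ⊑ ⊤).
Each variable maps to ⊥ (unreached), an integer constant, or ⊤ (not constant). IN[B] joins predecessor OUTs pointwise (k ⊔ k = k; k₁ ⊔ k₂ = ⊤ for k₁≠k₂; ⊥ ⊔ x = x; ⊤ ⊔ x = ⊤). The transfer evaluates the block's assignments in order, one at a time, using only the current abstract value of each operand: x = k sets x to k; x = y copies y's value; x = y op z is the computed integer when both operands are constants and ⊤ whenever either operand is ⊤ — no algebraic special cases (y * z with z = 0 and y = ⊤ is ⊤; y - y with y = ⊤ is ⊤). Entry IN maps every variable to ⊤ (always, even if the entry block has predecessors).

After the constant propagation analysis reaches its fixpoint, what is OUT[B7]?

Per-block solution:
  B0:  IN=(all ⊤)  OUT=(all ⊤)
  B1:  IN=(all ⊤)  OUT={f:-1; rest ⊤}
  B2:  IN={f:-1; rest ⊤}  OUT={b:-1, f:-1; rest ⊤}
  B3:  IN={b:-1, f:-1; rest ⊤}  OUT={b:-1, f:-1; rest ⊤}
  B4:  IN={b:-1, f:-1; rest ⊤}  OUT={b:-1, f:-1; rest ⊤}
  B5:  IN={b:-1, f:-1; rest ⊤}  OUT={b:-1, f:-1; rest ⊤}
  B6:  IN={b:-1, f:-1; rest ⊤}  OUT={b:-1; rest ⊤}
  B7:  IN={b:-1; rest ⊤}  OUT={b:-1; rest ⊤}
  B8:  IN={b:-1; rest ⊤}  OUT={a:3, b:-1, e:-2; rest ⊤}

Merge at B7: IN[B7] = OUT[B6] = {a: ⊤, b: -1, c: ⊤, d: ⊤, e: ⊤, f: ⊤}
Applying B7's transfer function to that IN value gives OUT[B7] (row B7 above).

Answer: {a: ⊤, b: -1, c: ⊤, d: ⊤, e: ⊤, f: ⊤}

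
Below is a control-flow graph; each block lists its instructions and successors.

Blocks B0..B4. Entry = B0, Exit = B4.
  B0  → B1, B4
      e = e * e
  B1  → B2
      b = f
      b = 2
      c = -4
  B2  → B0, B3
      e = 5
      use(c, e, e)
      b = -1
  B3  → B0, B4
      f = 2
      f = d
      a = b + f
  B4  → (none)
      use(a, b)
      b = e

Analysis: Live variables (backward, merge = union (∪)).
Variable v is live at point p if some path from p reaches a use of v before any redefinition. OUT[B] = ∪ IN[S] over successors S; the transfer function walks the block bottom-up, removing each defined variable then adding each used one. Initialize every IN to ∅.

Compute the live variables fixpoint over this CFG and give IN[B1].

Answer: {a, d, f}

Derivation:
Fixpoint table:
  B0: | IN={a, b, d, e, f} | OUT={a, b, d, e, f}
  B1: | IN={a, d, f} | OUT={a, c, d, f}
  B2: | IN={a, c, d, f} | OUT={a, b, d, e, f}
  B3: | IN={b, d, e} | OUT={a, b, d, e, f}
  B4: | IN={a, b, e} | OUT={}

Merge at B1: OUT[B1] = IN[B2] = {a, c, d, f}
Applying B1's transfer function to that OUT value gives IN[B1] (row B1 above).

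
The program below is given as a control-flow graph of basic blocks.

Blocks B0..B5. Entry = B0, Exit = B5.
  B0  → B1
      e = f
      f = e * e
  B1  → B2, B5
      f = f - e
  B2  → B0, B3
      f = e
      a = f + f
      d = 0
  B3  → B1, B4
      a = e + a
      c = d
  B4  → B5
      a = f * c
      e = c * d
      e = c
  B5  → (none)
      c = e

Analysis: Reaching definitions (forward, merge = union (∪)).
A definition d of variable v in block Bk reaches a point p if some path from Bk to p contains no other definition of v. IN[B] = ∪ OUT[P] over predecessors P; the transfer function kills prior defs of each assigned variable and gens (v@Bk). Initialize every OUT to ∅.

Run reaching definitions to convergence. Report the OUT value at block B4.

Fixpoint table:
  B0:  IN={a@B2, c@B3, d@B2, e@B0, f@B2}  OUT={a@B2, c@B3, d@B2, e@B0, f@B0}
  B1:  IN={a@B2, a@B3, c@B3, d@B2, e@B0, f@B0, f@B2}  OUT={a@B2, a@B3, c@B3, d@B2, e@B0, f@B1}
  B2:  IN={a@B2, a@B3, c@B3, d@B2, e@B0, f@B1}  OUT={a@B2, c@B3, d@B2, e@B0, f@B2}
  B3:  IN={a@B2, c@B3, d@B2, e@B0, f@B2}  OUT={a@B3, c@B3, d@B2, e@B0, f@B2}
  B4:  IN={a@B3, c@B3, d@B2, e@B0, f@B2}  OUT={a@B4, c@B3, d@B2, e@B4, f@B2}
  B5:  IN={a@B2, a@B3, a@B4, c@B3, d@B2, e@B0, e@B4, f@B1, f@B2}  OUT={a@B2, a@B3, a@B4, c@B5, d@B2, e@B0, e@B4, f@B1, f@B2}

Merge at B4: IN[B4] = OUT[B3] = {a@B3, c@B3, d@B2, e@B0, f@B2}
Applying B4's transfer function to that IN value gives OUT[B4] (row B4 above).

Answer: {a@B4, c@B3, d@B2, e@B4, f@B2}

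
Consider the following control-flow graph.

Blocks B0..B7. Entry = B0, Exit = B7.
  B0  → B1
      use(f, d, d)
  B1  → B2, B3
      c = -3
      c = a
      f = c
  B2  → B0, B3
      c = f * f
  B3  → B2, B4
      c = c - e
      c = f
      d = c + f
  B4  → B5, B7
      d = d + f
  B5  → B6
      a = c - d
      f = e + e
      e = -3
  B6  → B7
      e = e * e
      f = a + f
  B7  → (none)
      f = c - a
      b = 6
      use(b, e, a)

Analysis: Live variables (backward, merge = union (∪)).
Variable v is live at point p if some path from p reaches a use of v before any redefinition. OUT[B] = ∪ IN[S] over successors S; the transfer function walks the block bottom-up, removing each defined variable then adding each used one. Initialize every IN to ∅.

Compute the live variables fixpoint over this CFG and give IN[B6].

Answer: {a, c, e, f}

Derivation:
Converged values:
  B0: | IN={a, d, e, f} | OUT={a, d, e}
  B1: | IN={a, d, e} | OUT={a, c, d, e, f}
  B2: | IN={a, d, e, f} | OUT={a, c, d, e, f}
  B3: | IN={a, c, e, f} | OUT={a, c, d, e, f}
  B4: | IN={a, c, d, e, f} | OUT={a, c, d, e}
  B5: | IN={c, d, e} | OUT={a, c, e, f}
  B6: | IN={a, c, e, f} | OUT={a, c, e}
  B7: | IN={a, c, e} | OUT={}

Merge at B6: OUT[B6] = IN[B7] = {a, c, e}
Applying B6's transfer function to that OUT value gives IN[B6] (row B6 above).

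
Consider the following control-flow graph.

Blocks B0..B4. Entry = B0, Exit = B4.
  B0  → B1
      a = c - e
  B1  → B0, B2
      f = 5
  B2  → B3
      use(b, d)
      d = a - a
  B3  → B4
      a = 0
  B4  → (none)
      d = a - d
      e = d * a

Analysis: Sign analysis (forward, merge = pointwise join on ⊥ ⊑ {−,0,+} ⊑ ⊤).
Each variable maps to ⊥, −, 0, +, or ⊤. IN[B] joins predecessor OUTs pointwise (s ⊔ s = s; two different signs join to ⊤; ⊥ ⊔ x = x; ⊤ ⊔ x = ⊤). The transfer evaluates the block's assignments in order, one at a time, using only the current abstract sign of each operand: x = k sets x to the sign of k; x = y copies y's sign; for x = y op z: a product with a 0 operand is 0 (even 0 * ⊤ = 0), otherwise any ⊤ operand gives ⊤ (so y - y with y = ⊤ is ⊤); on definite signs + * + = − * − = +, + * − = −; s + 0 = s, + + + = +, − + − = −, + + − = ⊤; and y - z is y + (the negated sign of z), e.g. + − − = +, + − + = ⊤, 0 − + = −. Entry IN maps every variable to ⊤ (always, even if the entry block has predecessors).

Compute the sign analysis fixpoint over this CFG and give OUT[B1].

Answer: {a: ⊤, b: ⊤, c: ⊤, d: ⊤, e: ⊤, f: +}

Derivation:
Converged values:
  B0:  IN=(all ⊤)  OUT=(all ⊤)
  B1:  IN=(all ⊤)  OUT={f:+; rest ⊤}
  B2:  IN={f:+; rest ⊤}  OUT={f:+; rest ⊤}
  B3:  IN={f:+; rest ⊤}  OUT={a:0, f:+; rest ⊤}
  B4:  IN={a:0, f:+; rest ⊤}  OUT={a:0, e:0, f:+; rest ⊤}

Merge at B1: IN[B1] = OUT[B0] = {a: ⊤, b: ⊤, c: ⊤, d: ⊤, e: ⊤, f: ⊤}
Applying B1's transfer function to that IN value gives OUT[B1] (row B1 above).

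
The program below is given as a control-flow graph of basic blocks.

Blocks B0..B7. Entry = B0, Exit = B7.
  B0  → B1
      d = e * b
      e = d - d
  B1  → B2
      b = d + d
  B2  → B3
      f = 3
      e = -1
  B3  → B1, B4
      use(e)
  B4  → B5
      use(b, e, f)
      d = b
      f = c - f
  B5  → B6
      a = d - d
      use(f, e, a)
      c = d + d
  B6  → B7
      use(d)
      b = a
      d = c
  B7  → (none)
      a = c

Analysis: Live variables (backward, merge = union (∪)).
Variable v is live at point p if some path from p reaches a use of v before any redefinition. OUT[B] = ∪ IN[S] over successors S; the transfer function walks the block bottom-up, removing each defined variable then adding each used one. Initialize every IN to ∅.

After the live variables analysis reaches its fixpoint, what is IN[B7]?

Fixpoint table:
  B0: | IN={b, c, e} | OUT={c, d}
  B1: | IN={c, d} | OUT={b, c, d}
  B2: | IN={b, c, d} | OUT={b, c, d, e, f}
  B3: | IN={b, c, d, e, f} | OUT={b, c, d, e, f}
  B4: | IN={b, c, e, f} | OUT={d, e, f}
  B5: | IN={d, e, f} | OUT={a, c, d}
  B6: | IN={a, c, d} | OUT={c}
  B7: | IN={c} | OUT={}

B7 is the boundary node: OUT[B7] = {}
Applying B7's transfer function to that OUT value gives IN[B7] (row B7 above).

Answer: {c}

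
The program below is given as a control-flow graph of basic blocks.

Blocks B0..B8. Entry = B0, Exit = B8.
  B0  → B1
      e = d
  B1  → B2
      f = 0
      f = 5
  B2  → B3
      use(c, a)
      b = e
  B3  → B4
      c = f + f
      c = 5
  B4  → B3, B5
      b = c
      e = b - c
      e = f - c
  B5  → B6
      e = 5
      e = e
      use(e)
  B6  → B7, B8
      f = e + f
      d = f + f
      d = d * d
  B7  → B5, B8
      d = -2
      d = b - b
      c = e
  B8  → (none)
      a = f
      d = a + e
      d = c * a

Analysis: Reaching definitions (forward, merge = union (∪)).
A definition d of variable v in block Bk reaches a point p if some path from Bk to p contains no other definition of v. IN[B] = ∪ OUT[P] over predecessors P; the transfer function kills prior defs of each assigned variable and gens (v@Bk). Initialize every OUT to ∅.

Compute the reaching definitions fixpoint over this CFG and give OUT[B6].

Answer: {b@B4, c@B3, c@B7, d@B6, e@B5, f@B6}

Derivation:
Converged values:
  B0: | IN={} | OUT={e@B0}
  B1: | IN={e@B0} | OUT={e@B0, f@B1}
  B2: | IN={e@B0, f@B1} | OUT={b@B2, e@B0, f@B1}
  B3: | IN={b@B2, b@B4, c@B3, e@B0, e@B4, f@B1} | OUT={b@B2, b@B4, c@B3, e@B0, e@B4, f@B1}
  B4: | IN={b@B2, b@B4, c@B3, e@B0, e@B4, f@B1} | OUT={b@B4, c@B3, e@B4, f@B1}
  B5: | IN={b@B4, c@B3, c@B7, d@B7, e@B4, e@B5, f@B1, f@B6} | OUT={b@B4, c@B3, c@B7, d@B7, e@B5, f@B1, f@B6}
  B6: | IN={b@B4, c@B3, c@B7, d@B7, e@B5, f@B1, f@B6} | OUT={b@B4, c@B3, c@B7, d@B6, e@B5, f@B6}
  B7: | IN={b@B4, c@B3, c@B7, d@B6, e@B5, f@B6} | OUT={b@B4, c@B7, d@B7, e@B5, f@B6}
  B8: | IN={b@B4, c@B3, c@B7, d@B6, d@B7, e@B5, f@B6} | OUT={a@B8, b@B4, c@B3, c@B7, d@B8, e@B5, f@B6}

Merge at B6: IN[B6] = OUT[B5] = {b@B4, c@B3, c@B7, d@B7, e@B5, f@B1, f@B6}
Applying B6's transfer function to that IN value gives OUT[B6] (row B6 above).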